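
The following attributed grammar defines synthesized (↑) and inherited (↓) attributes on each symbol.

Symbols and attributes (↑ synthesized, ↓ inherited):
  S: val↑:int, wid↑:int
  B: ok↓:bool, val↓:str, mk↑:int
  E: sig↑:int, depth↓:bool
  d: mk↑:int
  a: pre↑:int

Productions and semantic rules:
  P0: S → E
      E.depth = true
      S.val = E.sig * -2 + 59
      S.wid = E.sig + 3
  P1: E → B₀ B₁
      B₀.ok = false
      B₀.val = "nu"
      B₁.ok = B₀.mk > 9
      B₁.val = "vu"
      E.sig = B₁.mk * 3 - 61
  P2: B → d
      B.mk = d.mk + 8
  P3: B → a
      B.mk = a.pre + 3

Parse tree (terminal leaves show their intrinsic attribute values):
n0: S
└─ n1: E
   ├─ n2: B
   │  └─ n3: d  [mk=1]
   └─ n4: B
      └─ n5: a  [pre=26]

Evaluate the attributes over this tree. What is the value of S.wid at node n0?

1. n1.depth = true  [true]
2. n2.ok = false  [false]
3. n2.val = "nu"  ["nu"]
4. n3.mk = 1  [terminal]
5. n2.mk = 9  [d.mk + 8]
6. n4.ok = false  [B₀.mk > 9]
7. n4.val = "vu"  ["vu"]
8. n5.pre = 26  [terminal]
9. n4.mk = 29  [a.pre + 3]
10. n1.sig = 26  [B₁.mk * 3 - 61]
11. n0.val = 7  [E.sig * -2 + 59]
12. n0.wid = 29  [E.sig + 3]

29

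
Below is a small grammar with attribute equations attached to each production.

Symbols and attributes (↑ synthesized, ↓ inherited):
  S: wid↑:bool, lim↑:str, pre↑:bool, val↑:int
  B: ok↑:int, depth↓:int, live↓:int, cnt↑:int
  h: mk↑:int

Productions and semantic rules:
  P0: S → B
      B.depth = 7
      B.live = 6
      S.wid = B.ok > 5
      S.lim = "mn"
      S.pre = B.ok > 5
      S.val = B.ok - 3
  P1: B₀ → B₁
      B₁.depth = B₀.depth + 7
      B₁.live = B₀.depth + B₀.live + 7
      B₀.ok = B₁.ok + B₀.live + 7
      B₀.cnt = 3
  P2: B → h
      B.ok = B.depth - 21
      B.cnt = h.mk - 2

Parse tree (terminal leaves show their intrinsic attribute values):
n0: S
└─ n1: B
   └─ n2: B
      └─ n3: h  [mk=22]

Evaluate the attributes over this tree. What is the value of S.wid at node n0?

true

1. n1.depth = 7  [7]
2. n1.live = 6  [6]
3. n2.depth = 14  [B₀.depth + 7]
4. n2.live = 20  [B₀.depth + B₀.live + 7]
5. n3.mk = 22  [terminal]
6. n2.ok = -7  [B.depth - 21]
7. n2.cnt = 20  [h.mk - 2]
8. n1.ok = 6  [B₁.ok + B₀.live + 7]
9. n1.cnt = 3  [3]
10. n0.wid = true  [B.ok > 5]
11. n0.lim = "mn"  ["mn"]
12. n0.pre = true  [B.ok > 5]
13. n0.val = 3  [B.ok - 3]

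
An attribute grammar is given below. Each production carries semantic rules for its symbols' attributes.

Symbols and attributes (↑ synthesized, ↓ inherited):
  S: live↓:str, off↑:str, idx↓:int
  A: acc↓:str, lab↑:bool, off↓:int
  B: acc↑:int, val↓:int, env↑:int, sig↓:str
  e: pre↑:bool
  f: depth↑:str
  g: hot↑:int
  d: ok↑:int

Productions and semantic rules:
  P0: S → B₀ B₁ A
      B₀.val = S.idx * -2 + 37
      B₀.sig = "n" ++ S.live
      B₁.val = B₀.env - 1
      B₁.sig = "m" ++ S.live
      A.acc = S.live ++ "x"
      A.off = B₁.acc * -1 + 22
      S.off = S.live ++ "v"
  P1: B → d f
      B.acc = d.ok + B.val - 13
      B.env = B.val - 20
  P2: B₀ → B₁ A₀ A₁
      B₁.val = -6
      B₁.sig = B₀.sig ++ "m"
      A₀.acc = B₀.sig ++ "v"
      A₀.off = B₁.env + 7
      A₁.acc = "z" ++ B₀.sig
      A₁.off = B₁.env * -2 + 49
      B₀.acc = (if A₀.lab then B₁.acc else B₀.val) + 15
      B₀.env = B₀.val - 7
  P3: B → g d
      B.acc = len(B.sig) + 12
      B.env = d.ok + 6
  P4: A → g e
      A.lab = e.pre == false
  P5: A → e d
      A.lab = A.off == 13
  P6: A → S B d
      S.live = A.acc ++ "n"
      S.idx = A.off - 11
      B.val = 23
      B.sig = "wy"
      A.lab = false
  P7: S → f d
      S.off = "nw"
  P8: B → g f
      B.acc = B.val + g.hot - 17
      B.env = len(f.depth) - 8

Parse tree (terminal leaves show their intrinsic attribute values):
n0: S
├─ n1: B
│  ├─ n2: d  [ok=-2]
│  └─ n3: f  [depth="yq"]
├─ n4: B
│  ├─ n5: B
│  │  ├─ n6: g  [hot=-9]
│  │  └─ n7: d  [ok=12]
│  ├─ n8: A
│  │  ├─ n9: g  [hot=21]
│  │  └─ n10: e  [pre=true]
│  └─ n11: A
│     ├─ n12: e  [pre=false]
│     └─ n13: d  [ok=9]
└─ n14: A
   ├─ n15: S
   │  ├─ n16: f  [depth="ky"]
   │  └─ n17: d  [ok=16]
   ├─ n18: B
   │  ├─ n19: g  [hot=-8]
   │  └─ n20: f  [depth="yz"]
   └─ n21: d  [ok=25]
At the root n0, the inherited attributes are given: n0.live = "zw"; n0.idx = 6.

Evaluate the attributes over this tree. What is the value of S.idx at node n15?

-8

1. n0.live = "zw"  [given at root]
2. n0.idx = 6  [given at root]
3. n1.val = 25  [S.idx * -2 + 37]
4. n1.sig = "nzw"  ["n" ++ S.live]
5. n2.ok = -2  [terminal]
6. n3.depth = "yq"  [terminal]
7. n1.acc = 10  [d.ok + B.val - 13]
8. n1.env = 5  [B.val - 20]
9. n4.val = 4  [B₀.env - 1]
10. n4.sig = "mzw"  ["m" ++ S.live]
11. n5.val = -6  [-6]
12. n5.sig = "mzwm"  [B₀.sig ++ "m"]
13. n6.hot = -9  [terminal]
14. n7.ok = 12  [terminal]
15. n5.acc = 16  [len(B.sig) + 12]
16. n5.env = 18  [d.ok + 6]
17. n8.acc = "mzwv"  [B₀.sig ++ "v"]
18. n8.off = 25  [B₁.env + 7]
19. n9.hot = 21  [terminal]
20. n10.pre = true  [terminal]
21. n8.lab = false  [e.pre == false]
22. n11.acc = "zmzw"  ["z" ++ B₀.sig]
23. n11.off = 13  [B₁.env * -2 + 49]
24. n12.pre = false  [terminal]
25. n13.ok = 9  [terminal]
26. n11.lab = true  [A.off == 13]
27. n4.acc = 19  [(if A₀.lab then B₁.acc else B₀.val) + 15]
28. n4.env = -3  [B₀.val - 7]
29. n14.acc = "zwx"  [S.live ++ "x"]
30. n14.off = 3  [B₁.acc * -1 + 22]
31. n15.live = "zwxn"  [A.acc ++ "n"]
32. n15.idx = -8  [A.off - 11]
33. n16.depth = "ky"  [terminal]
34. n17.ok = 16  [terminal]
35. n15.off = "nw"  ["nw"]
36. n18.val = 23  [23]
37. n18.sig = "wy"  ["wy"]
38. n19.hot = -8  [terminal]
39. n20.depth = "yz"  [terminal]
40. n18.acc = -2  [B.val + g.hot - 17]
41. n18.env = -6  [len(f.depth) - 8]
42. n21.ok = 25  [terminal]
43. n14.lab = false  [false]
44. n0.off = "zwv"  [S.live ++ "v"]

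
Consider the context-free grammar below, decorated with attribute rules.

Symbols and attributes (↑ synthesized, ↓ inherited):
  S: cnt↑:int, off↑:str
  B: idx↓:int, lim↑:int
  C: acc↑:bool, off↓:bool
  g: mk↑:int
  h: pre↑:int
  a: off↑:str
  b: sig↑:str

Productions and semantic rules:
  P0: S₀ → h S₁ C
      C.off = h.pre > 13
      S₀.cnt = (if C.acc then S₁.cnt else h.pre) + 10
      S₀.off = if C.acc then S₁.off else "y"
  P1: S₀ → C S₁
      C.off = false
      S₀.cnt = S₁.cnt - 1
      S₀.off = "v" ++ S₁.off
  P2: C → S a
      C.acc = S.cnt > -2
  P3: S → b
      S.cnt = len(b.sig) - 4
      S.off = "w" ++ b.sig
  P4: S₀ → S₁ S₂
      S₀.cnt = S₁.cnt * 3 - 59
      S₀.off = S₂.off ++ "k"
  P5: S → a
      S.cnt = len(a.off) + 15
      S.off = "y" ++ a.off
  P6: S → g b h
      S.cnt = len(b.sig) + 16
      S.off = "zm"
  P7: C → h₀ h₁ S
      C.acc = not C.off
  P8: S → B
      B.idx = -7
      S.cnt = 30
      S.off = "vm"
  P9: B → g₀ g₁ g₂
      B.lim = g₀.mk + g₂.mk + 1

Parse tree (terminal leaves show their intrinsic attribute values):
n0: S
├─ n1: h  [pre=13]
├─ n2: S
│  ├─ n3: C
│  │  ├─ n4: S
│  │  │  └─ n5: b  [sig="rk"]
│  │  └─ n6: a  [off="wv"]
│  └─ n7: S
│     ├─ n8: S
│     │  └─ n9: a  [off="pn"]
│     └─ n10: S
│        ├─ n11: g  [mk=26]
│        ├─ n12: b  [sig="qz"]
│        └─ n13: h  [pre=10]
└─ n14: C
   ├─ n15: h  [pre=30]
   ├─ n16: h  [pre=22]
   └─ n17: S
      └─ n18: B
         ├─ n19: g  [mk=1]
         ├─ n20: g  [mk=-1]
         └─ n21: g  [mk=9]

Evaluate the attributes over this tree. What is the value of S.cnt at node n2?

1. n1.pre = 13  [terminal]
2. n3.off = false  [false]
3. n5.sig = "rk"  [terminal]
4. n4.cnt = -2  [len(b.sig) - 4]
5. n4.off = "wrk"  ["w" ++ b.sig]
6. n6.off = "wv"  [terminal]
7. n3.acc = false  [S.cnt > -2]
8. n9.off = "pn"  [terminal]
9. n8.cnt = 17  [len(a.off) + 15]
10. n8.off = "ypn"  ["y" ++ a.off]
11. n11.mk = 26  [terminal]
12. n12.sig = "qz"  [terminal]
13. n13.pre = 10  [terminal]
14. n10.cnt = 18  [len(b.sig) + 16]
15. n10.off = "zm"  ["zm"]
16. n7.cnt = -8  [S₁.cnt * 3 - 59]
17. n7.off = "zmk"  [S₂.off ++ "k"]
18. n2.cnt = -9  [S₁.cnt - 1]
19. n2.off = "vzmk"  ["v" ++ S₁.off]
20. n14.off = false  [h.pre > 13]
21. n15.pre = 30  [terminal]
22. n16.pre = 22  [terminal]
23. n18.idx = -7  [-7]
24. n19.mk = 1  [terminal]
25. n20.mk = -1  [terminal]
26. n21.mk = 9  [terminal]
27. n18.lim = 11  [g₀.mk + g₂.mk + 1]
28. n17.cnt = 30  [30]
29. n17.off = "vm"  ["vm"]
30. n14.acc = true  [not C.off]
31. n0.cnt = 1  [(if C.acc then S₁.cnt else h.pre) + 10]
32. n0.off = "vzmk"  [if C.acc then S₁.off else "y"]

-9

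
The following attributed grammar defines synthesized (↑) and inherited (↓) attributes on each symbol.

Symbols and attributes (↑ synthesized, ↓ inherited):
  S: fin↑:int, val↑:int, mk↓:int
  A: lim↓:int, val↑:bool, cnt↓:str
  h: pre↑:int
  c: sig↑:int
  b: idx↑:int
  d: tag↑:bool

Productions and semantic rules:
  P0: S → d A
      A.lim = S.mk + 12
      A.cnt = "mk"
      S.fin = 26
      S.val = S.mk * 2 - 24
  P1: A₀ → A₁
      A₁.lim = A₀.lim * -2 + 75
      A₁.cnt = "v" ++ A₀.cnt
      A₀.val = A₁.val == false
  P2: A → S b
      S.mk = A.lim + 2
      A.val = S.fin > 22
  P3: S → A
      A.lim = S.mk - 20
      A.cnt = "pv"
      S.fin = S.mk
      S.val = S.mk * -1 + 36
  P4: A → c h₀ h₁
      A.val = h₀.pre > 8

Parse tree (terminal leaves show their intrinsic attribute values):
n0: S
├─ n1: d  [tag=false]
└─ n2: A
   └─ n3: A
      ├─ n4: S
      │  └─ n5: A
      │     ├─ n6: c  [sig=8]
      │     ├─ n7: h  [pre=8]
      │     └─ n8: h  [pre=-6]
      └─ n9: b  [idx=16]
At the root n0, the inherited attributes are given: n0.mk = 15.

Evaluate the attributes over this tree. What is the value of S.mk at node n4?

1. n0.mk = 15  [given at root]
2. n1.tag = false  [terminal]
3. n2.lim = 27  [S.mk + 12]
4. n2.cnt = "mk"  ["mk"]
5. n3.lim = 21  [A₀.lim * -2 + 75]
6. n3.cnt = "vmk"  ["v" ++ A₀.cnt]
7. n4.mk = 23  [A.lim + 2]
8. n5.lim = 3  [S.mk - 20]
9. n5.cnt = "pv"  ["pv"]
10. n6.sig = 8  [terminal]
11. n7.pre = 8  [terminal]
12. n8.pre = -6  [terminal]
13. n5.val = false  [h₀.pre > 8]
14. n4.fin = 23  [S.mk]
15. n4.val = 13  [S.mk * -1 + 36]
16. n9.idx = 16  [terminal]
17. n3.val = true  [S.fin > 22]
18. n2.val = false  [A₁.val == false]
19. n0.fin = 26  [26]
20. n0.val = 6  [S.mk * 2 - 24]

23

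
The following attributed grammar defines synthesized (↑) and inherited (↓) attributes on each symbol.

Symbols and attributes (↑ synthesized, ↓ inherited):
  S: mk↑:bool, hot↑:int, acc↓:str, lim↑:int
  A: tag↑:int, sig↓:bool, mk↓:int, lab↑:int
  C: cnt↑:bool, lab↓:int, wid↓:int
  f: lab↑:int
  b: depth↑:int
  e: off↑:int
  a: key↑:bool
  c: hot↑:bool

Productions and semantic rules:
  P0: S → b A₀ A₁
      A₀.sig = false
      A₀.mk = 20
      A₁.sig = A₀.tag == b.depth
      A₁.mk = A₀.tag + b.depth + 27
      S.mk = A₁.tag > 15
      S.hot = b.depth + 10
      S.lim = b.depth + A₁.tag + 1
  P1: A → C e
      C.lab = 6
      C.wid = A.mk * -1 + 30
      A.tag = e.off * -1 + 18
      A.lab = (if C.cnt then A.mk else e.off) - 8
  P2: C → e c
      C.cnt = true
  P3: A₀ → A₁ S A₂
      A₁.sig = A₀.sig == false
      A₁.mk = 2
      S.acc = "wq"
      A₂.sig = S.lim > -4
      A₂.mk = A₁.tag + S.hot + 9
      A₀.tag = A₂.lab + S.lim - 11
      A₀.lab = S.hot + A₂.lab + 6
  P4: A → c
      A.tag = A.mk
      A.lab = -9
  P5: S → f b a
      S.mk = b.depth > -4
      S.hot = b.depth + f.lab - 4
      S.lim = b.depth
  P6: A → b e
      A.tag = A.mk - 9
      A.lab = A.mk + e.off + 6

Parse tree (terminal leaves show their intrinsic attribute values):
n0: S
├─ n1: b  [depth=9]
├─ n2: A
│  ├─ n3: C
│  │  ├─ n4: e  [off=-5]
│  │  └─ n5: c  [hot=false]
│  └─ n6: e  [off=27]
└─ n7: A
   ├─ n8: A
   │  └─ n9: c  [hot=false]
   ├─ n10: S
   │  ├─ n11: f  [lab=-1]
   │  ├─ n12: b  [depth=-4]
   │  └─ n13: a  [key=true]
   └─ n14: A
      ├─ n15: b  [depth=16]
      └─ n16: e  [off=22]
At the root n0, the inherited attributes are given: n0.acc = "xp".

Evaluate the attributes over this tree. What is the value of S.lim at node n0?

25

1. n0.acc = "xp"  [given at root]
2. n1.depth = 9  [terminal]
3. n2.sig = false  [false]
4. n2.mk = 20  [20]
5. n3.lab = 6  [6]
6. n3.wid = 10  [A.mk * -1 + 30]
7. n4.off = -5  [terminal]
8. n5.hot = false  [terminal]
9. n3.cnt = true  [true]
10. n6.off = 27  [terminal]
11. n2.tag = -9  [e.off * -1 + 18]
12. n2.lab = 12  [(if C.cnt then A.mk else e.off) - 8]
13. n7.sig = false  [A₀.tag == b.depth]
14. n7.mk = 27  [A₀.tag + b.depth + 27]
15. n8.sig = true  [A₀.sig == false]
16. n8.mk = 2  [2]
17. n9.hot = false  [terminal]
18. n8.tag = 2  [A.mk]
19. n8.lab = -9  [-9]
20. n10.acc = "wq"  ["wq"]
21. n11.lab = -1  [terminal]
22. n12.depth = -4  [terminal]
23. n13.key = true  [terminal]
24. n10.mk = false  [b.depth > -4]
25. n10.hot = -9  [b.depth + f.lab - 4]
26. n10.lim = -4  [b.depth]
27. n14.sig = false  [S.lim > -4]
28. n14.mk = 2  [A₁.tag + S.hot + 9]
29. n15.depth = 16  [terminal]
30. n16.off = 22  [terminal]
31. n14.tag = -7  [A.mk - 9]
32. n14.lab = 30  [A.mk + e.off + 6]
33. n7.tag = 15  [A₂.lab + S.lim - 11]
34. n7.lab = 27  [S.hot + A₂.lab + 6]
35. n0.mk = false  [A₁.tag > 15]
36. n0.hot = 19  [b.depth + 10]
37. n0.lim = 25  [b.depth + A₁.tag + 1]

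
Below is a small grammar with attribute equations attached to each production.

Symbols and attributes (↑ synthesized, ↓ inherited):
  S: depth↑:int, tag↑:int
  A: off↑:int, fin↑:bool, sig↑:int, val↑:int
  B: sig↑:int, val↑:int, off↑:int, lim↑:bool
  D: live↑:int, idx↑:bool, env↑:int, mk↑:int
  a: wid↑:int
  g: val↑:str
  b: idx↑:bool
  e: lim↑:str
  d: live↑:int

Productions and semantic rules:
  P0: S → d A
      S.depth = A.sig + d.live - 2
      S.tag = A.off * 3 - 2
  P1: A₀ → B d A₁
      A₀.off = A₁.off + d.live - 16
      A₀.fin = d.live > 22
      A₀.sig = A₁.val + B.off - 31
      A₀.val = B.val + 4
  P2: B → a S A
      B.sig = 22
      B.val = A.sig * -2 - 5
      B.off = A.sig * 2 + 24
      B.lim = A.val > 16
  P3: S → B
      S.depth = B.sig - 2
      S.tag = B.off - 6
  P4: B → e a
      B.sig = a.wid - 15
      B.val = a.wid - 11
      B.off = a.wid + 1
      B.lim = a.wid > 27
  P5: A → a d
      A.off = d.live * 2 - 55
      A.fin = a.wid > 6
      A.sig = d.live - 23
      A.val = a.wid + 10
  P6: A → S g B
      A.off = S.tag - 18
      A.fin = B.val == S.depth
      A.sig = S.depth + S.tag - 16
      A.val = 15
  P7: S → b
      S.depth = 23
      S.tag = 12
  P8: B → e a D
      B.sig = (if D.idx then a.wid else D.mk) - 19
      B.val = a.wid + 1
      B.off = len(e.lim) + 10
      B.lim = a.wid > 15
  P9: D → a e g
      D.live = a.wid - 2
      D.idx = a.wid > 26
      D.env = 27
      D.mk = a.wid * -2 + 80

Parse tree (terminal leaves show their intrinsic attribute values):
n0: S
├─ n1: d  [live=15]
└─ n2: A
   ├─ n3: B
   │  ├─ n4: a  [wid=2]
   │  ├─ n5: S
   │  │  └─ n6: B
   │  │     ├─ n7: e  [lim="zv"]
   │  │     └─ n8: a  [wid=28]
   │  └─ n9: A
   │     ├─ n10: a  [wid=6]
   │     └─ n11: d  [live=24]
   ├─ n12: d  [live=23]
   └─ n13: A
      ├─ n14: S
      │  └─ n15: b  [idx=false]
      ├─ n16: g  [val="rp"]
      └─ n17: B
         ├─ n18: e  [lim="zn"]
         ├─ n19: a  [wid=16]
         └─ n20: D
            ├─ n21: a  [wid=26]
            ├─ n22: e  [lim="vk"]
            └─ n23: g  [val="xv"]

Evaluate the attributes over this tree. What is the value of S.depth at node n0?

1. n1.live = 15  [terminal]
2. n4.wid = 2  [terminal]
3. n7.lim = "zv"  [terminal]
4. n8.wid = 28  [terminal]
5. n6.sig = 13  [a.wid - 15]
6. n6.val = 17  [a.wid - 11]
7. n6.off = 29  [a.wid + 1]
8. n6.lim = true  [a.wid > 27]
9. n5.depth = 11  [B.sig - 2]
10. n5.tag = 23  [B.off - 6]
11. n10.wid = 6  [terminal]
12. n11.live = 24  [terminal]
13. n9.off = -7  [d.live * 2 - 55]
14. n9.fin = false  [a.wid > 6]
15. n9.sig = 1  [d.live - 23]
16. n9.val = 16  [a.wid + 10]
17. n3.sig = 22  [22]
18. n3.val = -7  [A.sig * -2 - 5]
19. n3.off = 26  [A.sig * 2 + 24]
20. n3.lim = false  [A.val > 16]
21. n12.live = 23  [terminal]
22. n15.idx = false  [terminal]
23. n14.depth = 23  [23]
24. n14.tag = 12  [12]
25. n16.val = "rp"  [terminal]
26. n18.lim = "zn"  [terminal]
27. n19.wid = 16  [terminal]
28. n21.wid = 26  [terminal]
29. n22.lim = "vk"  [terminal]
30. n23.val = "xv"  [terminal]
31. n20.live = 24  [a.wid - 2]
32. n20.idx = false  [a.wid > 26]
33. n20.env = 27  [27]
34. n20.mk = 28  [a.wid * -2 + 80]
35. n17.sig = 9  [(if D.idx then a.wid else D.mk) - 19]
36. n17.val = 17  [a.wid + 1]
37. n17.off = 12  [len(e.lim) + 10]
38. n17.lim = true  [a.wid > 15]
39. n13.off = -6  [S.tag - 18]
40. n13.fin = false  [B.val == S.depth]
41. n13.sig = 19  [S.depth + S.tag - 16]
42. n13.val = 15  [15]
43. n2.off = 1  [A₁.off + d.live - 16]
44. n2.fin = true  [d.live > 22]
45. n2.sig = 10  [A₁.val + B.off - 31]
46. n2.val = -3  [B.val + 4]
47. n0.depth = 23  [A.sig + d.live - 2]
48. n0.tag = 1  [A.off * 3 - 2]

23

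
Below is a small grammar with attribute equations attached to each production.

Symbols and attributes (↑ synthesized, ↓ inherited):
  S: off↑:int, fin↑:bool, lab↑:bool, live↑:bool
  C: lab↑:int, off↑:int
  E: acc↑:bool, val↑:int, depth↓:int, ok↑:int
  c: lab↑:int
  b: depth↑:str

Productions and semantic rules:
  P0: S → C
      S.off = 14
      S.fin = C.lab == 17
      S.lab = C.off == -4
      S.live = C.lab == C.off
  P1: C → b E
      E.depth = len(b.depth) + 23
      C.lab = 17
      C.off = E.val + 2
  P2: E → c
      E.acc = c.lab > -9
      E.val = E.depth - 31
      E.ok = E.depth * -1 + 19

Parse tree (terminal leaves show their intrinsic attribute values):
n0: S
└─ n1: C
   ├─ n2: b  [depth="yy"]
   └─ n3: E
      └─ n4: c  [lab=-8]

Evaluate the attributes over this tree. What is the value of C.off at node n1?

-4

1. n2.depth = "yy"  [terminal]
2. n3.depth = 25  [len(b.depth) + 23]
3. n4.lab = -8  [terminal]
4. n3.acc = true  [c.lab > -9]
5. n3.val = -6  [E.depth - 31]
6. n3.ok = -6  [E.depth * -1 + 19]
7. n1.lab = 17  [17]
8. n1.off = -4  [E.val + 2]
9. n0.off = 14  [14]
10. n0.fin = true  [C.lab == 17]
11. n0.lab = true  [C.off == -4]
12. n0.live = false  [C.lab == C.off]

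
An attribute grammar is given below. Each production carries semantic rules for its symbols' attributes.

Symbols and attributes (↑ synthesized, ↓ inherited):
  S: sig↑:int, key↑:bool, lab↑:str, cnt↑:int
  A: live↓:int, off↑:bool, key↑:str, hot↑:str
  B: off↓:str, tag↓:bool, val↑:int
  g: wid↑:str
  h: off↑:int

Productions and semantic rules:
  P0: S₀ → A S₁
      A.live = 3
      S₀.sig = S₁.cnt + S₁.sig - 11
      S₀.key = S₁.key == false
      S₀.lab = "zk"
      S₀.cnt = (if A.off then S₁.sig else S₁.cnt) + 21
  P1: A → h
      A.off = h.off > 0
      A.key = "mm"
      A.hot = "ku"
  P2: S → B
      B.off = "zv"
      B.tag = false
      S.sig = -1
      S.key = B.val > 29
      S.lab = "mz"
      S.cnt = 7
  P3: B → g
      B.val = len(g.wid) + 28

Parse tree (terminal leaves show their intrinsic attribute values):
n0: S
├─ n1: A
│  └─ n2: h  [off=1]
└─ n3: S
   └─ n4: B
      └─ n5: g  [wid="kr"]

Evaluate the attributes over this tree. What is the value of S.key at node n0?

1. n1.live = 3  [3]
2. n2.off = 1  [terminal]
3. n1.off = true  [h.off > 0]
4. n1.key = "mm"  ["mm"]
5. n1.hot = "ku"  ["ku"]
6. n4.off = "zv"  ["zv"]
7. n4.tag = false  [false]
8. n5.wid = "kr"  [terminal]
9. n4.val = 30  [len(g.wid) + 28]
10. n3.sig = -1  [-1]
11. n3.key = true  [B.val > 29]
12. n3.lab = "mz"  ["mz"]
13. n3.cnt = 7  [7]
14. n0.sig = -5  [S₁.cnt + S₁.sig - 11]
15. n0.key = false  [S₁.key == false]
16. n0.lab = "zk"  ["zk"]
17. n0.cnt = 20  [(if A.off then S₁.sig else S₁.cnt) + 21]

false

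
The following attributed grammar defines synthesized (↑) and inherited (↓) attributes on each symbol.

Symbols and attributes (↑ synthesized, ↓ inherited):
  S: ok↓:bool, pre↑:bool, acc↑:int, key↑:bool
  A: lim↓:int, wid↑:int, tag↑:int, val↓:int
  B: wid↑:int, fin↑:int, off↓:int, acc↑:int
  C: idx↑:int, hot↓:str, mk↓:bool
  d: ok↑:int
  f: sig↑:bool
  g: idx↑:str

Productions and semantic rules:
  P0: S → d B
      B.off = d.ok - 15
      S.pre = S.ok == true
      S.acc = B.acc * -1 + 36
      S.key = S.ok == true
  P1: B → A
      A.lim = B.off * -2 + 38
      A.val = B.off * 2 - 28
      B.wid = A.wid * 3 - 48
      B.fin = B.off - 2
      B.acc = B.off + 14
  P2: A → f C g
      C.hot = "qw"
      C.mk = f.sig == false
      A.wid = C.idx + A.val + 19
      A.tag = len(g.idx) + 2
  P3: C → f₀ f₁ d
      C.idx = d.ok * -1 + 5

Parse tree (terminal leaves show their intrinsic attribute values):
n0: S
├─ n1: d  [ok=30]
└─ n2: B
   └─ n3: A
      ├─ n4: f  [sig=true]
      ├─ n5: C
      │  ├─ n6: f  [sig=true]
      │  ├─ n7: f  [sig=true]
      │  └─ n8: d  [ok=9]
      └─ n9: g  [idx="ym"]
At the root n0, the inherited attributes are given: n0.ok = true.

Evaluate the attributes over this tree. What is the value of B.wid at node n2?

3

1. n0.ok = true  [given at root]
2. n1.ok = 30  [terminal]
3. n2.off = 15  [d.ok - 15]
4. n3.lim = 8  [B.off * -2 + 38]
5. n3.val = 2  [B.off * 2 - 28]
6. n4.sig = true  [terminal]
7. n5.hot = "qw"  ["qw"]
8. n5.mk = false  [f.sig == false]
9. n6.sig = true  [terminal]
10. n7.sig = true  [terminal]
11. n8.ok = 9  [terminal]
12. n5.idx = -4  [d.ok * -1 + 5]
13. n9.idx = "ym"  [terminal]
14. n3.wid = 17  [C.idx + A.val + 19]
15. n3.tag = 4  [len(g.idx) + 2]
16. n2.wid = 3  [A.wid * 3 - 48]
17. n2.fin = 13  [B.off - 2]
18. n2.acc = 29  [B.off + 14]
19. n0.pre = true  [S.ok == true]
20. n0.acc = 7  [B.acc * -1 + 36]
21. n0.key = true  [S.ok == true]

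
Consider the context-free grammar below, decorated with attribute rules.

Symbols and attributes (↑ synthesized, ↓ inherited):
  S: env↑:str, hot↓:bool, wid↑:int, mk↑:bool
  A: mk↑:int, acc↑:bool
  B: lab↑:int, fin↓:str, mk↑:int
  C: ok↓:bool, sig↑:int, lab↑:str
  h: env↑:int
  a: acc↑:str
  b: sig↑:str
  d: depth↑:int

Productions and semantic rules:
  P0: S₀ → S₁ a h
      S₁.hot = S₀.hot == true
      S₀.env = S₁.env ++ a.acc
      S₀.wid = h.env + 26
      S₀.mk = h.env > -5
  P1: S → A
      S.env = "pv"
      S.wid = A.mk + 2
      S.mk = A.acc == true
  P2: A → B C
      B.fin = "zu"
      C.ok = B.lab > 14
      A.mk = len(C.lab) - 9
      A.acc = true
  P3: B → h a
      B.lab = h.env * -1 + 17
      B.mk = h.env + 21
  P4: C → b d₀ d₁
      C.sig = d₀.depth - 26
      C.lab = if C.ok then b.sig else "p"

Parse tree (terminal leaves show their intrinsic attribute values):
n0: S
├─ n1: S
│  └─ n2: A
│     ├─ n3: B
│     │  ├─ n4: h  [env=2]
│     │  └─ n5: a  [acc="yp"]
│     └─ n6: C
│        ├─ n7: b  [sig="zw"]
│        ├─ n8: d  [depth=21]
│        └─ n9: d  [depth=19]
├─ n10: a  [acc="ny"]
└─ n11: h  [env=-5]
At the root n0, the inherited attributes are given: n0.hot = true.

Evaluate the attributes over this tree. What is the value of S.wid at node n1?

1. n0.hot = true  [given at root]
2. n1.hot = true  [S₀.hot == true]
3. n3.fin = "zu"  ["zu"]
4. n4.env = 2  [terminal]
5. n5.acc = "yp"  [terminal]
6. n3.lab = 15  [h.env * -1 + 17]
7. n3.mk = 23  [h.env + 21]
8. n6.ok = true  [B.lab > 14]
9. n7.sig = "zw"  [terminal]
10. n8.depth = 21  [terminal]
11. n9.depth = 19  [terminal]
12. n6.sig = -5  [d₀.depth - 26]
13. n6.lab = "zw"  [if C.ok then b.sig else "p"]
14. n2.mk = -7  [len(C.lab) - 9]
15. n2.acc = true  [true]
16. n1.env = "pv"  ["pv"]
17. n1.wid = -5  [A.mk + 2]
18. n1.mk = true  [A.acc == true]
19. n10.acc = "ny"  [terminal]
20. n11.env = -5  [terminal]
21. n0.env = "pvny"  [S₁.env ++ a.acc]
22. n0.wid = 21  [h.env + 26]
23. n0.mk = false  [h.env > -5]

-5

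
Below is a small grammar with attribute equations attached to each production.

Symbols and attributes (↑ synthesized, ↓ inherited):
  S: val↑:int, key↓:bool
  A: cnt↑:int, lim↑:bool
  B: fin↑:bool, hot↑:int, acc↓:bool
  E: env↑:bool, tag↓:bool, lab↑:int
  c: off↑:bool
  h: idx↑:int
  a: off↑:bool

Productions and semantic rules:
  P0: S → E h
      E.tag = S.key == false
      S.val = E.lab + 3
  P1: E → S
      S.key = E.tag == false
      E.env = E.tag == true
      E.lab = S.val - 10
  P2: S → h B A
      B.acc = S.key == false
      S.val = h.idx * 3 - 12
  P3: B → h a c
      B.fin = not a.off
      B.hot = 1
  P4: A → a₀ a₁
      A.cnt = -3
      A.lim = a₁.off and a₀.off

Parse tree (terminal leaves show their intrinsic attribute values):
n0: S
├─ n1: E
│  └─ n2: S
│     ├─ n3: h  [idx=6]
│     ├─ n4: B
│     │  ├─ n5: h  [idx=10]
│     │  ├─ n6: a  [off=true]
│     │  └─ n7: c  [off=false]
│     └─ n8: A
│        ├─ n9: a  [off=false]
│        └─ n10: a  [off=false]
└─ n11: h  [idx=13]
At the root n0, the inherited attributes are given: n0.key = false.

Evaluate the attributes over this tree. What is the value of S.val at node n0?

1. n0.key = false  [given at root]
2. n1.tag = true  [S.key == false]
3. n2.key = false  [E.tag == false]
4. n3.idx = 6  [terminal]
5. n4.acc = true  [S.key == false]
6. n5.idx = 10  [terminal]
7. n6.off = true  [terminal]
8. n7.off = false  [terminal]
9. n4.fin = false  [not a.off]
10. n4.hot = 1  [1]
11. n9.off = false  [terminal]
12. n10.off = false  [terminal]
13. n8.cnt = -3  [-3]
14. n8.lim = false  [a₁.off and a₀.off]
15. n2.val = 6  [h.idx * 3 - 12]
16. n1.env = true  [E.tag == true]
17. n1.lab = -4  [S.val - 10]
18. n11.idx = 13  [terminal]
19. n0.val = -1  [E.lab + 3]

-1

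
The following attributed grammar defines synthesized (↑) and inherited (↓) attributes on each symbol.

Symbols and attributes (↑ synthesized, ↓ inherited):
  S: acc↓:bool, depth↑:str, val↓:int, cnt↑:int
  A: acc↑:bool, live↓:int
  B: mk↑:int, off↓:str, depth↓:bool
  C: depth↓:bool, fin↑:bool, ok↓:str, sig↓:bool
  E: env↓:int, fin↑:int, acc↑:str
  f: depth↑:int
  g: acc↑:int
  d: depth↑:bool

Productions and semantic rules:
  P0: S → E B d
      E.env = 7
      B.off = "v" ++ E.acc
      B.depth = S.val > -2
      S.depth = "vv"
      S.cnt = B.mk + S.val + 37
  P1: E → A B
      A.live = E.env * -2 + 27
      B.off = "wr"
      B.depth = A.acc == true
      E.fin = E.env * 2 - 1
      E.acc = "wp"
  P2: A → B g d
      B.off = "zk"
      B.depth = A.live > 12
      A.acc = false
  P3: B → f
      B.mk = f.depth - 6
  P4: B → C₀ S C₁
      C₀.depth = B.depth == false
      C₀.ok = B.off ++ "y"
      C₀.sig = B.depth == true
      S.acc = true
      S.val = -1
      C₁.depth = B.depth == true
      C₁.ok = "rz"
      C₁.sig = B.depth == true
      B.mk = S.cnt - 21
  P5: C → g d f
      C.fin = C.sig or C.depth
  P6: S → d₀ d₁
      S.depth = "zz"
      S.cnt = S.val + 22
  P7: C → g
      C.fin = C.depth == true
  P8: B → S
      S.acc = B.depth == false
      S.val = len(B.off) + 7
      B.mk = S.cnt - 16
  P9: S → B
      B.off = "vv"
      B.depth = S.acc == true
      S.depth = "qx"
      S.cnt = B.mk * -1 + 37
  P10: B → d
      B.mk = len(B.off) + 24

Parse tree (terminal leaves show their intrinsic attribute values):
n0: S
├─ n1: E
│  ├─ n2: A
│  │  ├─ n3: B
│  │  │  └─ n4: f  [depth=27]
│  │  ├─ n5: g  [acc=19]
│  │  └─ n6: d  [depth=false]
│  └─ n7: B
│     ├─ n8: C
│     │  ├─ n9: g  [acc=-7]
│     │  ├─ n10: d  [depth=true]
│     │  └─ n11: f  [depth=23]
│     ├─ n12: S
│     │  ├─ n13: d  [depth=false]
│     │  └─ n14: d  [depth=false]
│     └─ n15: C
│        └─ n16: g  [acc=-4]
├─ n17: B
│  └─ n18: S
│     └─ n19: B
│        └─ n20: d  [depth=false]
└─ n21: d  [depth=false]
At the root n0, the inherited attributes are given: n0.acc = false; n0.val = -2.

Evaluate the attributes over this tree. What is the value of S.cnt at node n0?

1. n0.acc = false  [given at root]
2. n0.val = -2  [given at root]
3. n1.env = 7  [7]
4. n2.live = 13  [E.env * -2 + 27]
5. n3.off = "zk"  ["zk"]
6. n3.depth = true  [A.live > 12]
7. n4.depth = 27  [terminal]
8. n3.mk = 21  [f.depth - 6]
9. n5.acc = 19  [terminal]
10. n6.depth = false  [terminal]
11. n2.acc = false  [false]
12. n7.off = "wr"  ["wr"]
13. n7.depth = false  [A.acc == true]
14. n8.depth = true  [B.depth == false]
15. n8.ok = "wry"  [B.off ++ "y"]
16. n8.sig = false  [B.depth == true]
17. n9.acc = -7  [terminal]
18. n10.depth = true  [terminal]
19. n11.depth = 23  [terminal]
20. n8.fin = true  [C.sig or C.depth]
21. n12.acc = true  [true]
22. n12.val = -1  [-1]
23. n13.depth = false  [terminal]
24. n14.depth = false  [terminal]
25. n12.depth = "zz"  ["zz"]
26. n12.cnt = 21  [S.val + 22]
27. n15.depth = false  [B.depth == true]
28. n15.ok = "rz"  ["rz"]
29. n15.sig = false  [B.depth == true]
30. n16.acc = -4  [terminal]
31. n15.fin = false  [C.depth == true]
32. n7.mk = 0  [S.cnt - 21]
33. n1.fin = 13  [E.env * 2 - 1]
34. n1.acc = "wp"  ["wp"]
35. n17.off = "vwp"  ["v" ++ E.acc]
36. n17.depth = false  [S.val > -2]
37. n18.acc = true  [B.depth == false]
38. n18.val = 10  [len(B.off) + 7]
39. n19.off = "vv"  ["vv"]
40. n19.depth = true  [S.acc == true]
41. n20.depth = false  [terminal]
42. n19.mk = 26  [len(B.off) + 24]
43. n18.depth = "qx"  ["qx"]
44. n18.cnt = 11  [B.mk * -1 + 37]
45. n17.mk = -5  [S.cnt - 16]
46. n21.depth = false  [terminal]
47. n0.depth = "vv"  ["vv"]
48. n0.cnt = 30  [B.mk + S.val + 37]

30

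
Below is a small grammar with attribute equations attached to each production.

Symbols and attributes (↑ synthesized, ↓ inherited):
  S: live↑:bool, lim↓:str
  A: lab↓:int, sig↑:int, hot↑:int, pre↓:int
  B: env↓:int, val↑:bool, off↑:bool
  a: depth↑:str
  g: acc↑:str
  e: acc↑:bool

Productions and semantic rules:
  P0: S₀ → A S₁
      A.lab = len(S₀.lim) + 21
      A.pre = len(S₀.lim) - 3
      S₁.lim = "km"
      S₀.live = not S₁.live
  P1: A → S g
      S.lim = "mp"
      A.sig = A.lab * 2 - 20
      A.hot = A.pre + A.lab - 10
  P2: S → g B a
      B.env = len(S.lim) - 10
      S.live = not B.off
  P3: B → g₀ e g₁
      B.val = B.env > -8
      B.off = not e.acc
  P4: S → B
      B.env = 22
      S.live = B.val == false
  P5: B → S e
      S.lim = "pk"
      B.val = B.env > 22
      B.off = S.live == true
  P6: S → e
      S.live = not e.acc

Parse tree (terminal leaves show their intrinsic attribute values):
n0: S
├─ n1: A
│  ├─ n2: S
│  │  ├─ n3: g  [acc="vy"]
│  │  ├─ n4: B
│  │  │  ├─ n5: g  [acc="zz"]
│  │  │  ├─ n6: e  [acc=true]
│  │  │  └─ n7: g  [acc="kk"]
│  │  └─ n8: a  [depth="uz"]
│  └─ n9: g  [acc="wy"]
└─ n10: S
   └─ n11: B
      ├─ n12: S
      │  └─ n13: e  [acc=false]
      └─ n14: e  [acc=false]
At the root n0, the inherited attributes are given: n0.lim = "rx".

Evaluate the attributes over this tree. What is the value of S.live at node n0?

1. n0.lim = "rx"  [given at root]
2. n1.lab = 23  [len(S₀.lim) + 21]
3. n1.pre = -1  [len(S₀.lim) - 3]
4. n2.lim = "mp"  ["mp"]
5. n3.acc = "vy"  [terminal]
6. n4.env = -8  [len(S.lim) - 10]
7. n5.acc = "zz"  [terminal]
8. n6.acc = true  [terminal]
9. n7.acc = "kk"  [terminal]
10. n4.val = false  [B.env > -8]
11. n4.off = false  [not e.acc]
12. n8.depth = "uz"  [terminal]
13. n2.live = true  [not B.off]
14. n9.acc = "wy"  [terminal]
15. n1.sig = 26  [A.lab * 2 - 20]
16. n1.hot = 12  [A.pre + A.lab - 10]
17. n10.lim = "km"  ["km"]
18. n11.env = 22  [22]
19. n12.lim = "pk"  ["pk"]
20. n13.acc = false  [terminal]
21. n12.live = true  [not e.acc]
22. n14.acc = false  [terminal]
23. n11.val = false  [B.env > 22]
24. n11.off = true  [S.live == true]
25. n10.live = true  [B.val == false]
26. n0.live = false  [not S₁.live]

false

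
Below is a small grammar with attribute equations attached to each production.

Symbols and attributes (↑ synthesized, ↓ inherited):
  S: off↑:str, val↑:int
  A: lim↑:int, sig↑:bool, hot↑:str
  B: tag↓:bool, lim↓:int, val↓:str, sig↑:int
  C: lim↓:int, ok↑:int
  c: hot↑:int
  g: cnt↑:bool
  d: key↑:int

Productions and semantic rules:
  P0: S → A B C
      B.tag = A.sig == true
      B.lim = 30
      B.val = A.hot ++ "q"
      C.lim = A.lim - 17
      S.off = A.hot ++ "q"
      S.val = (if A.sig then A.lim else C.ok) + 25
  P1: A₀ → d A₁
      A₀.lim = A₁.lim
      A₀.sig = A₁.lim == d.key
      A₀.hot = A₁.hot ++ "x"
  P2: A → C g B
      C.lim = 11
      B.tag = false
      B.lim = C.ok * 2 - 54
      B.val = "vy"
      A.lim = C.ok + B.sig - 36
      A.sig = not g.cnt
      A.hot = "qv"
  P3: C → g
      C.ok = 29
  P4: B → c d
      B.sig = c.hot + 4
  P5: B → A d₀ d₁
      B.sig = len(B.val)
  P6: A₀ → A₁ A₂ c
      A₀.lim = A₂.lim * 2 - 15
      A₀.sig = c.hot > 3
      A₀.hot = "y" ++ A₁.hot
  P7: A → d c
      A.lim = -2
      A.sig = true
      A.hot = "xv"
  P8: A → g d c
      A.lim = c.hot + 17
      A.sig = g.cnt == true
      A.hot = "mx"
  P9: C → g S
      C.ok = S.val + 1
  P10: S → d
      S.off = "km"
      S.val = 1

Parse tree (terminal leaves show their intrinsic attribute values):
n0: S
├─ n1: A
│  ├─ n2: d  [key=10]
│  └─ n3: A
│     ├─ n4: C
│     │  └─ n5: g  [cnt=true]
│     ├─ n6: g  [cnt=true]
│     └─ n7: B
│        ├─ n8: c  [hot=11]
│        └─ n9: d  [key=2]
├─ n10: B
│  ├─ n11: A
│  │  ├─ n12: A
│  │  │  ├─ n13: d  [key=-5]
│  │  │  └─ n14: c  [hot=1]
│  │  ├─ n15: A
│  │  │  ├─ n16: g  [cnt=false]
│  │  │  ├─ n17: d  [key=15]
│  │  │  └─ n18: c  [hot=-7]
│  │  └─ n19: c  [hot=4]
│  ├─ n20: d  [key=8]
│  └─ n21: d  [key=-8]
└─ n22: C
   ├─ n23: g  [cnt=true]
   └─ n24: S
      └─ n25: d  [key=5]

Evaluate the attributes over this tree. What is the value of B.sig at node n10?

1. n2.key = 10  [terminal]
2. n4.lim = 11  [11]
3. n5.cnt = true  [terminal]
4. n4.ok = 29  [29]
5. n6.cnt = true  [terminal]
6. n7.tag = false  [false]
7. n7.lim = 4  [C.ok * 2 - 54]
8. n7.val = "vy"  ["vy"]
9. n8.hot = 11  [terminal]
10. n9.key = 2  [terminal]
11. n7.sig = 15  [c.hot + 4]
12. n3.lim = 8  [C.ok + B.sig - 36]
13. n3.sig = false  [not g.cnt]
14. n3.hot = "qv"  ["qv"]
15. n1.lim = 8  [A₁.lim]
16. n1.sig = false  [A₁.lim == d.key]
17. n1.hot = "qvx"  [A₁.hot ++ "x"]
18. n10.tag = false  [A.sig == true]
19. n10.lim = 30  [30]
20. n10.val = "qvxq"  [A.hot ++ "q"]
21. n13.key = -5  [terminal]
22. n14.hot = 1  [terminal]
23. n12.lim = -2  [-2]
24. n12.sig = true  [true]
25. n12.hot = "xv"  ["xv"]
26. n16.cnt = false  [terminal]
27. n17.key = 15  [terminal]
28. n18.hot = -7  [terminal]
29. n15.lim = 10  [c.hot + 17]
30. n15.sig = false  [g.cnt == true]
31. n15.hot = "mx"  ["mx"]
32. n19.hot = 4  [terminal]
33. n11.lim = 5  [A₂.lim * 2 - 15]
34. n11.sig = true  [c.hot > 3]
35. n11.hot = "yxv"  ["y" ++ A₁.hot]
36. n20.key = 8  [terminal]
37. n21.key = -8  [terminal]
38. n10.sig = 4  [len(B.val)]
39. n22.lim = -9  [A.lim - 17]
40. n23.cnt = true  [terminal]
41. n25.key = 5  [terminal]
42. n24.off = "km"  ["km"]
43. n24.val = 1  [1]
44. n22.ok = 2  [S.val + 1]
45. n0.off = "qvxq"  [A.hot ++ "q"]
46. n0.val = 27  [(if A.sig then A.lim else C.ok) + 25]

4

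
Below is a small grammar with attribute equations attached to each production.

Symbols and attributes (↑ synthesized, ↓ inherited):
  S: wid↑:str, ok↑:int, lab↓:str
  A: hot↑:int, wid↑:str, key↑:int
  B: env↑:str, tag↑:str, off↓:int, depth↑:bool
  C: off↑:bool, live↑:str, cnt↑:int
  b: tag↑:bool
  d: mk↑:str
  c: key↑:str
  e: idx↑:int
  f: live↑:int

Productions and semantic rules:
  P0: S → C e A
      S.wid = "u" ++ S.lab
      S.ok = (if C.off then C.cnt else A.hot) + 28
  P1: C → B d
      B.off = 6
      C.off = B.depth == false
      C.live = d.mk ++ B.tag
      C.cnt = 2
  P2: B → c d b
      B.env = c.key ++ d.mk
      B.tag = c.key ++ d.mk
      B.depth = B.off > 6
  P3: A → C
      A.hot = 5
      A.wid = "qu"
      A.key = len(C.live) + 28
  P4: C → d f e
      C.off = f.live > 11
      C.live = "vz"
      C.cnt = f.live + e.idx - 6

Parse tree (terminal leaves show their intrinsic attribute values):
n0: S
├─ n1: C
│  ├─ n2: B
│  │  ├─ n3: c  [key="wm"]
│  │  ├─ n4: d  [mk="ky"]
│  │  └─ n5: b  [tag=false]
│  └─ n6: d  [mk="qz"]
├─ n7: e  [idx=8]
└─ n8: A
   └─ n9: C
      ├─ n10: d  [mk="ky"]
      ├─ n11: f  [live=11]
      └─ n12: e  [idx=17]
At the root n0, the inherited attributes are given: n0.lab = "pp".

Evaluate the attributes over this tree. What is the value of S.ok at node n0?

30

1. n0.lab = "pp"  [given at root]
2. n2.off = 6  [6]
3. n3.key = "wm"  [terminal]
4. n4.mk = "ky"  [terminal]
5. n5.tag = false  [terminal]
6. n2.env = "wmky"  [c.key ++ d.mk]
7. n2.tag = "wmky"  [c.key ++ d.mk]
8. n2.depth = false  [B.off > 6]
9. n6.mk = "qz"  [terminal]
10. n1.off = true  [B.depth == false]
11. n1.live = "qzwmky"  [d.mk ++ B.tag]
12. n1.cnt = 2  [2]
13. n7.idx = 8  [terminal]
14. n10.mk = "ky"  [terminal]
15. n11.live = 11  [terminal]
16. n12.idx = 17  [terminal]
17. n9.off = false  [f.live > 11]
18. n9.live = "vz"  ["vz"]
19. n9.cnt = 22  [f.live + e.idx - 6]
20. n8.hot = 5  [5]
21. n8.wid = "qu"  ["qu"]
22. n8.key = 30  [len(C.live) + 28]
23. n0.wid = "upp"  ["u" ++ S.lab]
24. n0.ok = 30  [(if C.off then C.cnt else A.hot) + 28]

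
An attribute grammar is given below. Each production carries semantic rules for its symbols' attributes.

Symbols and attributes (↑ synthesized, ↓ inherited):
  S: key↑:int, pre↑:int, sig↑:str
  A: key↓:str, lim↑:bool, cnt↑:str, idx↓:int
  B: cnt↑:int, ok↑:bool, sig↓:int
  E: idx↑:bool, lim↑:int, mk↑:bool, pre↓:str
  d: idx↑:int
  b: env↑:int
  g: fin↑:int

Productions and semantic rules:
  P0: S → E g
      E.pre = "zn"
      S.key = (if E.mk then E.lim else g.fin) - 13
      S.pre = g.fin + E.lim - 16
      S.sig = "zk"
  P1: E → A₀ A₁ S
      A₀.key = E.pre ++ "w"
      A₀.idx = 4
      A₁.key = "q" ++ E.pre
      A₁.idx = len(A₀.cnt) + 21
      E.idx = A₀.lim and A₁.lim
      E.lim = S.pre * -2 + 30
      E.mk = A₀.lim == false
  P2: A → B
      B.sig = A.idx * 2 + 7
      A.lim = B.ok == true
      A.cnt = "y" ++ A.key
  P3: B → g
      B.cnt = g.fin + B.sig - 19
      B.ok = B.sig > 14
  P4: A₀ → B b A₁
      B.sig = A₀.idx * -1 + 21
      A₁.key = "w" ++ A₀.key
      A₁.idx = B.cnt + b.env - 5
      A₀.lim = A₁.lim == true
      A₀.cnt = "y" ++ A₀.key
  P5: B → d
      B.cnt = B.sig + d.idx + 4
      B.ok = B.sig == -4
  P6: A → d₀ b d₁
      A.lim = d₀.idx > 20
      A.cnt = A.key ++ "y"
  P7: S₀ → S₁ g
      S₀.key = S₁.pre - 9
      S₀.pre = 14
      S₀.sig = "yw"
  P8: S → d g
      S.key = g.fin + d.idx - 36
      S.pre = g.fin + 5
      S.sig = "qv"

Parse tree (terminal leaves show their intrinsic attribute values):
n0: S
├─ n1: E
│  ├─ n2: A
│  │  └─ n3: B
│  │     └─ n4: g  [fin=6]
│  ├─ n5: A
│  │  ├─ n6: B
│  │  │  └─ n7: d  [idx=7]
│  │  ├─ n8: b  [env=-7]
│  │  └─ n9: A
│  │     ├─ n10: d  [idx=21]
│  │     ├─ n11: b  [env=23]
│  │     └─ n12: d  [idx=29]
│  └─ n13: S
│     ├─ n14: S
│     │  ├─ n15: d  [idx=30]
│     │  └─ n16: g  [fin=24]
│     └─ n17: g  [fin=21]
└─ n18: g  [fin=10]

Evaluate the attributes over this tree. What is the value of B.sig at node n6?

1. n1.pre = "zn"  ["zn"]
2. n2.key = "znw"  [E.pre ++ "w"]
3. n2.idx = 4  [4]
4. n3.sig = 15  [A.idx * 2 + 7]
5. n4.fin = 6  [terminal]
6. n3.cnt = 2  [g.fin + B.sig - 19]
7. n3.ok = true  [B.sig > 14]
8. n2.lim = true  [B.ok == true]
9. n2.cnt = "yznw"  ["y" ++ A.key]
10. n5.key = "qzn"  ["q" ++ E.pre]
11. n5.idx = 25  [len(A₀.cnt) + 21]
12. n6.sig = -4  [A₀.idx * -1 + 21]
13. n7.idx = 7  [terminal]
14. n6.cnt = 7  [B.sig + d.idx + 4]
15. n6.ok = true  [B.sig == -4]
16. n8.env = -7  [terminal]
17. n9.key = "wqzn"  ["w" ++ A₀.key]
18. n9.idx = -5  [B.cnt + b.env - 5]
19. n10.idx = 21  [terminal]
20. n11.env = 23  [terminal]
21. n12.idx = 29  [terminal]
22. n9.lim = true  [d₀.idx > 20]
23. n9.cnt = "wqzny"  [A.key ++ "y"]
24. n5.lim = true  [A₁.lim == true]
25. n5.cnt = "yqzn"  ["y" ++ A₀.key]
26. n15.idx = 30  [terminal]
27. n16.fin = 24  [terminal]
28. n14.key = 18  [g.fin + d.idx - 36]
29. n14.pre = 29  [g.fin + 5]
30. n14.sig = "qv"  ["qv"]
31. n17.fin = 21  [terminal]
32. n13.key = 20  [S₁.pre - 9]
33. n13.pre = 14  [14]
34. n13.sig = "yw"  ["yw"]
35. n1.idx = true  [A₀.lim and A₁.lim]
36. n1.lim = 2  [S.pre * -2 + 30]
37. n1.mk = false  [A₀.lim == false]
38. n18.fin = 10  [terminal]
39. n0.key = -3  [(if E.mk then E.lim else g.fin) - 13]
40. n0.pre = -4  [g.fin + E.lim - 16]
41. n0.sig = "zk"  ["zk"]

-4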